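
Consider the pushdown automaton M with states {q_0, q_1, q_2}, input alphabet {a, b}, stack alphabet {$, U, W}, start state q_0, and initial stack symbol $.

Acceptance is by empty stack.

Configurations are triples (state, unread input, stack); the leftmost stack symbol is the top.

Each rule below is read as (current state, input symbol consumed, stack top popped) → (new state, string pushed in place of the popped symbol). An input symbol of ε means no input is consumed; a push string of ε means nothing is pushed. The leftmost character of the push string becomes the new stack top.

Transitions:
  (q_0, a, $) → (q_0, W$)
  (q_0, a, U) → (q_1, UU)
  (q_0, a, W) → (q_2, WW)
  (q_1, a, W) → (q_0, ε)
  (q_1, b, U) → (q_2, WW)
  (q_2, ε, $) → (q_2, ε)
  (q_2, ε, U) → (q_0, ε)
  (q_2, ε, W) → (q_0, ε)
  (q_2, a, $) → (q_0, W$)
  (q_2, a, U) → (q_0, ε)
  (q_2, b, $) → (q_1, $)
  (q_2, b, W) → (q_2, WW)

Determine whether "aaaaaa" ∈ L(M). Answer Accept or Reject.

No computation consumes all input and empties the stack.

Reject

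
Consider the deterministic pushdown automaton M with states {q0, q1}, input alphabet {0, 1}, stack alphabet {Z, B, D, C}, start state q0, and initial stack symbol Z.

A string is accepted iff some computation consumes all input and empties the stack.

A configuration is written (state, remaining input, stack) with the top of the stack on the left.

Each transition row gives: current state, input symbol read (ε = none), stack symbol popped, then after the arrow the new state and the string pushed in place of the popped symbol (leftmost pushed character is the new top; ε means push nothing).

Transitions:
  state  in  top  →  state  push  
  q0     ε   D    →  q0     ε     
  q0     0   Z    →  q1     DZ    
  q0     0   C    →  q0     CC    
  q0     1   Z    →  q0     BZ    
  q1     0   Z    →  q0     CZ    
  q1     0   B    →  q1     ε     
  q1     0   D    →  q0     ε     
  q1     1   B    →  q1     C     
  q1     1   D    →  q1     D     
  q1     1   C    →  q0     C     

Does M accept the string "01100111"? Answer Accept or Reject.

(q0, 01100111, Z)
  read 0, top Z: go to q1, push DZ → (q1, 1100111, DZ)
  read 1, top D: go to q1, push D → (q1, 100111, DZ)
  read 1, top D: go to q1, push D → (q1, 00111, DZ)
  read 0, top D: go to q0, push ε → (q0, 0111, Z)
  read 0, top Z: go to q1, push DZ → (q1, 111, DZ)
  read 1, top D: go to q1, push D → (q1, 11, DZ)
  read 1, top D: go to q1, push D → (q1, 1, DZ)
  read 1, top D: go to q1, push D → (q1, ε, DZ)
All input consumed; stack is DZ, not empty, and no further ε-move applies.

Reject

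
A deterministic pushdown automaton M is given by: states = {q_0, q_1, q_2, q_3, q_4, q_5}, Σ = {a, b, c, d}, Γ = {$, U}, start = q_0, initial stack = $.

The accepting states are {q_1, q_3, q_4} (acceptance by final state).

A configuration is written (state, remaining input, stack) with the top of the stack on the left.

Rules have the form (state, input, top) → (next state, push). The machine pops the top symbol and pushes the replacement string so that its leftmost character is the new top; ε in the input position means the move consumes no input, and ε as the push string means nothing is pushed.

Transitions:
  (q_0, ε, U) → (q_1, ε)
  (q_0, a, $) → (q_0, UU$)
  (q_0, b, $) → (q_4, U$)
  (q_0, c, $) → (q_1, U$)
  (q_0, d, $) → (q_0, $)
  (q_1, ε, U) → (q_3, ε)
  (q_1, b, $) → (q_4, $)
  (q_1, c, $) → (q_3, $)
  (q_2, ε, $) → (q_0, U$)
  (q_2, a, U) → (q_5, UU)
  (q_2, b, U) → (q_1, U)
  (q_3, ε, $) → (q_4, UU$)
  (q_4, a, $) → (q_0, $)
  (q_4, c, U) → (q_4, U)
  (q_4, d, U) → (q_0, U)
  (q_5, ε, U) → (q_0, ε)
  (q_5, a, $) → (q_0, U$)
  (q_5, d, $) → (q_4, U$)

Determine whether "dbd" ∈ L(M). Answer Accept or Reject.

(q_0, dbd, $) ⊢ (q_0, bd, $) ⊢ (q_4, d, U$) ⊢ (q_0, ε, U$) ⊢ (q_1, ε, $)
All input consumed; state q_1 ∈ F.

Accept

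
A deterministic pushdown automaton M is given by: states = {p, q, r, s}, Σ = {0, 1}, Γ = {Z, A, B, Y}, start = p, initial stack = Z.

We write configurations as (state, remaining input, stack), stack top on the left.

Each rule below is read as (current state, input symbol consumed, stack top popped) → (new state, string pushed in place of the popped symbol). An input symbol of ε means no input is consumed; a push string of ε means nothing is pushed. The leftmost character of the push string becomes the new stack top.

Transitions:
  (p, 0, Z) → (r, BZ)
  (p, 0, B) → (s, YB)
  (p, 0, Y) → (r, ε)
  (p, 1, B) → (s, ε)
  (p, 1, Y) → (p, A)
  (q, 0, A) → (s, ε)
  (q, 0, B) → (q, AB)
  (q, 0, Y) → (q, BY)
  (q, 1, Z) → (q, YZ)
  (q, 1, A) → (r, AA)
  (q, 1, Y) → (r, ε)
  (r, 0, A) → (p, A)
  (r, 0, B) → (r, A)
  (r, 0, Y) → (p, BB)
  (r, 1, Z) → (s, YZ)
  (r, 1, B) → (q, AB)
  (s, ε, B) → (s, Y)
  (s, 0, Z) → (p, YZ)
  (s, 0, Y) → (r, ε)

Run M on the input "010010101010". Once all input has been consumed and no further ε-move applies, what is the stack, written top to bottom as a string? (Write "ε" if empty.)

Z

(p, 010010101010, Z)
  read 0, top Z: go to r, push BZ → (r, 10010101010, BZ)
  read 1, top B: go to q, push AB → (q, 0010101010, ABZ)
  read 0, top A: go to s, push ε → (s, 010101010, BZ)
  ε-move, top B: go to s, push Y → (s, 010101010, YZ)
  read 0, top Y: go to r, push ε → (r, 10101010, Z)
  read 1, top Z: go to s, push YZ → (s, 0101010, YZ)
  read 0, top Y: go to r, push ε → (r, 101010, Z)
  read 1, top Z: go to s, push YZ → (s, 01010, YZ)
  read 0, top Y: go to r, push ε → (r, 1010, Z)
  read 1, top Z: go to s, push YZ → (s, 010, YZ)
  read 0, top Y: go to r, push ε → (r, 10, Z)
  read 1, top Z: go to s, push YZ → (s, 0, YZ)
  read 0, top Y: go to r, push ε → (r, ε, Z)
All input consumed in state r with stack Z.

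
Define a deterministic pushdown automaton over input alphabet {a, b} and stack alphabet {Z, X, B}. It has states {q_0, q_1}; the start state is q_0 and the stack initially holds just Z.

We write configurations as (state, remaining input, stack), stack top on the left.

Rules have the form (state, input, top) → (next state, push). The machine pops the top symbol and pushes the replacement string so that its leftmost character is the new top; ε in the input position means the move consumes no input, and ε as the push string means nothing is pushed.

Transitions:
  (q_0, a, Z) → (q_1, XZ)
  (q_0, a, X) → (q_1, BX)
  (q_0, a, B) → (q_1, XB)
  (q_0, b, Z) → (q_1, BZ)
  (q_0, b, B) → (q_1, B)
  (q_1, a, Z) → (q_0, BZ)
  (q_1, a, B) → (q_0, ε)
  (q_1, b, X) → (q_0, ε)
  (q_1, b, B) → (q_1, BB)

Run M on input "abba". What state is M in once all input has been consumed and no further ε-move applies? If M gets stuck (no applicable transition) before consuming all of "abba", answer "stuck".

q_0

(q_0, abba, Z)
  read a, top Z: go to q_1, push XZ → (q_1, bba, XZ)
  read b, top X: go to q_0, push ε → (q_0, ba, Z)
  read b, top Z: go to q_1, push BZ → (q_1, a, BZ)
  read a, top B: go to q_0, push ε → (q_0, ε, Z)
All input consumed; M is in state q_0.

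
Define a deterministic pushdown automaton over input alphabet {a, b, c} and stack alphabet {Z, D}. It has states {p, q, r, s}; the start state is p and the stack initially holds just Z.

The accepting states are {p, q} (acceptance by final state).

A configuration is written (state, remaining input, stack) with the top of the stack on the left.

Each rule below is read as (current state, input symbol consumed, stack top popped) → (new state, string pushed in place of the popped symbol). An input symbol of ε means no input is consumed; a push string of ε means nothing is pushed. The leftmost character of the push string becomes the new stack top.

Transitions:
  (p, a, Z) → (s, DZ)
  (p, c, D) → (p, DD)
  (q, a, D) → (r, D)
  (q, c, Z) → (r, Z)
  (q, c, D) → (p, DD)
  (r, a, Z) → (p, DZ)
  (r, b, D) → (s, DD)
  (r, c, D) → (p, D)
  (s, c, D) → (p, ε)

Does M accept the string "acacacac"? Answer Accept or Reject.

Accept

(p, acacacac, Z)
  read a, top Z: go to s, push DZ → (s, cacacac, DZ)
  read c, top D: go to p, push ε → (p, acacac, Z)
  read a, top Z: go to s, push DZ → (s, cacac, DZ)
  read c, top D: go to p, push ε → (p, acac, Z)
  read a, top Z: go to s, push DZ → (s, cac, DZ)
  read c, top D: go to p, push ε → (p, ac, Z)
  read a, top Z: go to s, push DZ → (s, c, DZ)
  read c, top D: go to p, push ε → (p, ε, Z)
All input consumed; state p ∈ F.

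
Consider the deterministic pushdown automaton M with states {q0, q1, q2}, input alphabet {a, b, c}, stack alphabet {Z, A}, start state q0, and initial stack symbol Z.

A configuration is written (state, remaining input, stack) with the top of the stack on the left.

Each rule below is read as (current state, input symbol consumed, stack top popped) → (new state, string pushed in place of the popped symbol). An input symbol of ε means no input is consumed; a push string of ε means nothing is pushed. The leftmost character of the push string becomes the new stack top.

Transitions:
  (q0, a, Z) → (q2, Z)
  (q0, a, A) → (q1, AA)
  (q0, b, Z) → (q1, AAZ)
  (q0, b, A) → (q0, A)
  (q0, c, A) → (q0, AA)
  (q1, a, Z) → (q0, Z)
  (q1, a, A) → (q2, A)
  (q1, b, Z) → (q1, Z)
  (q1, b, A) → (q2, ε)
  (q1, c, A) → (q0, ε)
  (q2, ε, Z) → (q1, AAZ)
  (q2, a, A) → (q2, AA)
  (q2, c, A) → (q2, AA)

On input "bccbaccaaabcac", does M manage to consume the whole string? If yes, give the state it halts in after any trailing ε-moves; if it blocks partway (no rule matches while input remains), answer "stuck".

stuck

(q0, bccbaccaaabcac, Z) ⊢ (q1, ccbaccaaabcac, AAZ) ⊢ (q0, cbaccaaabcac, AZ) ⊢ (q0, baccaaabcac, AAZ) ⊢ (q0, accaaabcac, AAZ) ⊢ (q1, ccaaabcac, AAAZ) ⊢ (q0, caaabcac, AAZ) ⊢ (q0, aaabcac, AAAZ) ⊢ (q1, aabcac, AAAAZ) ⊢ (q2, abcac, AAAAZ) ⊢ (q2, bcac, AAAAAZ)
No transition for (q2, b, top A); M blocks with input bcac remaining.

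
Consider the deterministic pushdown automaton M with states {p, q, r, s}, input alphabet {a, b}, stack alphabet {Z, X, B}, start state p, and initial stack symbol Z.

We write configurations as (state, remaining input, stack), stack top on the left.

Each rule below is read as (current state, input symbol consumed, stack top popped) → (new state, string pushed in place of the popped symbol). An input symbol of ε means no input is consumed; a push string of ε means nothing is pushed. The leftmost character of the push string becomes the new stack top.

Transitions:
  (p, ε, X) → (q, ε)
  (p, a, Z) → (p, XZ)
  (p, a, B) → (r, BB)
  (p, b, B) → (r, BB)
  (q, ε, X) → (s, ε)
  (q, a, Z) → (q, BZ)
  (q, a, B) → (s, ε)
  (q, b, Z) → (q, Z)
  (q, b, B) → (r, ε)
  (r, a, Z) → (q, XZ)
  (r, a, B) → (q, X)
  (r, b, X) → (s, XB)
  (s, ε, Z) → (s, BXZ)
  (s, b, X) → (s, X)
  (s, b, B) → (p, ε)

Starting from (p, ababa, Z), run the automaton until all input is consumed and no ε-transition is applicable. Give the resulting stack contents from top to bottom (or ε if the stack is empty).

(p, ababa, Z)
  read a, top Z: go to p, push XZ → (p, baba, XZ)
  ε-move, top X: go to q, push ε → (q, baba, Z)
  read b, top Z: go to q, push Z → (q, aba, Z)
  read a, top Z: go to q, push BZ → (q, ba, BZ)
  read b, top B: go to r, push ε → (r, a, Z)
  read a, top Z: go to q, push XZ → (q, ε, XZ)
  ε-move, top X: go to s, push ε → (s, ε, Z)
  ε-move, top Z: go to s, push BXZ → (s, ε, BXZ)
All input consumed in state s with stack BXZ.

BXZ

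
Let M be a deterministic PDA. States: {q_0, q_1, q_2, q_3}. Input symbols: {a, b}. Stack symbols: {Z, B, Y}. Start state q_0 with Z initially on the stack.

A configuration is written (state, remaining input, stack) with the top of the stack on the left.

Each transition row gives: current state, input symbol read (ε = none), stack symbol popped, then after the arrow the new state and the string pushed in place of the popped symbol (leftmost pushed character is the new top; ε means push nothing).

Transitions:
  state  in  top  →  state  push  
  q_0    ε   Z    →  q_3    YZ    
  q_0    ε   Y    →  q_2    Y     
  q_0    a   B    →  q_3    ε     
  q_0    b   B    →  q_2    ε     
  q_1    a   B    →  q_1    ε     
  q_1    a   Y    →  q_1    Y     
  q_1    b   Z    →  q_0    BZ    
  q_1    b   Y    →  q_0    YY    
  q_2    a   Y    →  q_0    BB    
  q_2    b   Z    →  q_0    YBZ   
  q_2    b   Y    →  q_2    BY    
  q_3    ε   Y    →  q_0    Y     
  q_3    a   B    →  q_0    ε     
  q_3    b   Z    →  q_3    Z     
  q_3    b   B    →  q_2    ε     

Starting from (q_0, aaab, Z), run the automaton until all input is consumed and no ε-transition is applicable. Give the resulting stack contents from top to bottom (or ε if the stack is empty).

(q_0, aaab, Z) ⊢ (q_3, aaab, YZ) ⊢ (q_0, aaab, YZ) ⊢ (q_2, aaab, YZ) ⊢ (q_0, aab, BBZ) ⊢ (q_3, ab, BZ) ⊢ (q_0, b, Z) ⊢ (q_3, b, YZ) ⊢ (q_0, b, YZ) ⊢ (q_2, b, YZ) ⊢ (q_2, ε, BYZ)
All input consumed in state q_2 with stack BYZ.

BYZ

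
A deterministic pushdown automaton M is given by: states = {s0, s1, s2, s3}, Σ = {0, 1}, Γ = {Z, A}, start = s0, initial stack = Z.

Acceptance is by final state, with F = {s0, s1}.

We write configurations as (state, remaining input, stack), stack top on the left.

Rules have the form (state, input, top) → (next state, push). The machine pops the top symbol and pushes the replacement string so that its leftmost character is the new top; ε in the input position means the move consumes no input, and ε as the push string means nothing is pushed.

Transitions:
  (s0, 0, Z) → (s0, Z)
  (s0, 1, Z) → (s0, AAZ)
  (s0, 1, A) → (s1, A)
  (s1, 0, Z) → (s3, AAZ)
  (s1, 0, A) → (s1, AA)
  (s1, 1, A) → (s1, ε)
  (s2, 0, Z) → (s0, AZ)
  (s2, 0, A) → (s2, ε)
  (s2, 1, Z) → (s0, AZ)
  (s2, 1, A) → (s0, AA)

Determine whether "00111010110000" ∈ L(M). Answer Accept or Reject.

(s0, 00111010110000, Z) ⊢ (s0, 0111010110000, Z) ⊢ (s0, 111010110000, Z) ⊢ (s0, 11010110000, AAZ) ⊢ (s1, 1010110000, AAZ) ⊢ (s1, 010110000, AZ) ⊢ (s1, 10110000, AAZ) ⊢ (s1, 0110000, AZ) ⊢ (s1, 110000, AAZ) ⊢ (s1, 10000, AZ) ⊢ (s1, 0000, Z) ⊢ (s3, 000, AAZ)
No transition applies at (s3, 000, AAZ); input not fully consumed.

Reject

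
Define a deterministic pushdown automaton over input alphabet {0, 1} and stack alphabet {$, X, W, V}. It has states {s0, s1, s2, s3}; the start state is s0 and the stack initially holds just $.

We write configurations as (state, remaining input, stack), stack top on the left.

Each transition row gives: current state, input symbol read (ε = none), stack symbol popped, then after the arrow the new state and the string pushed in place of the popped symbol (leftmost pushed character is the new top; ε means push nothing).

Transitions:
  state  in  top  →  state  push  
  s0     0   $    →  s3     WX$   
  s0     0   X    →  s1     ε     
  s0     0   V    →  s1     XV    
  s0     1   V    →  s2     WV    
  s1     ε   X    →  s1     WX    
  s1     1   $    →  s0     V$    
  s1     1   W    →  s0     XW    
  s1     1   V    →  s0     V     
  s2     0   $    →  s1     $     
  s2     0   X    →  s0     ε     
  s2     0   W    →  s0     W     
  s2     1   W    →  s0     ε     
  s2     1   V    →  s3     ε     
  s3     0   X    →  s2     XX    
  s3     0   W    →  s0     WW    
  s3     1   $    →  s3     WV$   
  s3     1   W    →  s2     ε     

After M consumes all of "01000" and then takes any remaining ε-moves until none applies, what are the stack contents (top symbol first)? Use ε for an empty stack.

WWX$

(s0, 01000, $)
  read 0, top $: go to s3, push WX$ → (s3, 1000, WX$)
  read 1, top W: go to s2, push ε → (s2, 000, X$)
  read 0, top X: go to s0, push ε → (s0, 00, $)
  read 0, top $: go to s3, push WX$ → (s3, 0, WX$)
  read 0, top W: go to s0, push WW → (s0, ε, WWX$)
All input consumed in state s0 with stack WWX$.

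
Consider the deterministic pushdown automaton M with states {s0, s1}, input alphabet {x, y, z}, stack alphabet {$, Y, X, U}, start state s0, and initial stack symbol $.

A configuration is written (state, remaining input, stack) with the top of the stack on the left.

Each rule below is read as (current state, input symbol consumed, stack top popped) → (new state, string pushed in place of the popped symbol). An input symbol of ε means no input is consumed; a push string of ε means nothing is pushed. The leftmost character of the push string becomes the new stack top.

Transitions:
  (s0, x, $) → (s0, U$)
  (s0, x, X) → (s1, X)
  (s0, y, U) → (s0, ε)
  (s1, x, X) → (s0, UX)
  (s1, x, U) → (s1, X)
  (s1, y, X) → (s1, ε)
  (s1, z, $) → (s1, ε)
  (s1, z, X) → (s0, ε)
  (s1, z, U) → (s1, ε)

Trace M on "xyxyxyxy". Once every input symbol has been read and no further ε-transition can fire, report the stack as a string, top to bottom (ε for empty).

(s0, xyxyxyxy, $) ⊢ (s0, yxyxyxy, U$) ⊢ (s0, xyxyxy, $) ⊢ (s0, yxyxy, U$) ⊢ (s0, xyxy, $) ⊢ (s0, yxy, U$) ⊢ (s0, xy, $) ⊢ (s0, y, U$) ⊢ (s0, ε, $)
All input consumed in state s0 with stack $.

$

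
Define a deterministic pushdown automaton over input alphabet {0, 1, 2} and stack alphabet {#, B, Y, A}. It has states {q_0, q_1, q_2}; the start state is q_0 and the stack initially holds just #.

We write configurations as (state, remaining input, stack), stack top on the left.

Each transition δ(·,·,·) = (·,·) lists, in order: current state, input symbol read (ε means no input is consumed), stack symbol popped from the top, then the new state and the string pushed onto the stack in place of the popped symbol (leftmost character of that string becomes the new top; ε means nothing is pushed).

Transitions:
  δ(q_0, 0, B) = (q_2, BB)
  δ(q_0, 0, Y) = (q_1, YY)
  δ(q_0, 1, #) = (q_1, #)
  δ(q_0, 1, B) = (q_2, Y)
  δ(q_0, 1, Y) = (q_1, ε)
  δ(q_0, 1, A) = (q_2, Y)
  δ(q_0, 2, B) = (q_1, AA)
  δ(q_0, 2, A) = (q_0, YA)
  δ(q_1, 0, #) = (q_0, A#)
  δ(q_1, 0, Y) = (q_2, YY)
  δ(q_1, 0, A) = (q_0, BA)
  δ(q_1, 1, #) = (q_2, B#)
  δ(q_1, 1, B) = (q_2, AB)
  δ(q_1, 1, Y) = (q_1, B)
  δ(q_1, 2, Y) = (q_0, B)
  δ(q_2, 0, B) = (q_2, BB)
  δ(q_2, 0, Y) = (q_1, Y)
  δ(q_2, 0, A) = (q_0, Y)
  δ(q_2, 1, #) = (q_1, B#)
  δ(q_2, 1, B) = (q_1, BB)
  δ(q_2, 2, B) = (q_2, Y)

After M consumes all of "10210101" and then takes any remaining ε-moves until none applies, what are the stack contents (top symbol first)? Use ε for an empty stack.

(q_0, 10210101, #)
  read 1, top #: go to q_1, push # → (q_1, 0210101, #)
  read 0, top #: go to q_0, push A# → (q_0, 210101, A#)
  read 2, top A: go to q_0, push YA → (q_0, 10101, YA#)
  read 1, top Y: go to q_1, push ε → (q_1, 0101, A#)
  read 0, top A: go to q_0, push BA → (q_0, 101, BA#)
  read 1, top B: go to q_2, push Y → (q_2, 01, YA#)
  read 0, top Y: go to q_1, push Y → (q_1, 1, YA#)
  read 1, top Y: go to q_1, push B → (q_1, ε, BA#)
All input consumed in state q_1 with stack BA#.

BA#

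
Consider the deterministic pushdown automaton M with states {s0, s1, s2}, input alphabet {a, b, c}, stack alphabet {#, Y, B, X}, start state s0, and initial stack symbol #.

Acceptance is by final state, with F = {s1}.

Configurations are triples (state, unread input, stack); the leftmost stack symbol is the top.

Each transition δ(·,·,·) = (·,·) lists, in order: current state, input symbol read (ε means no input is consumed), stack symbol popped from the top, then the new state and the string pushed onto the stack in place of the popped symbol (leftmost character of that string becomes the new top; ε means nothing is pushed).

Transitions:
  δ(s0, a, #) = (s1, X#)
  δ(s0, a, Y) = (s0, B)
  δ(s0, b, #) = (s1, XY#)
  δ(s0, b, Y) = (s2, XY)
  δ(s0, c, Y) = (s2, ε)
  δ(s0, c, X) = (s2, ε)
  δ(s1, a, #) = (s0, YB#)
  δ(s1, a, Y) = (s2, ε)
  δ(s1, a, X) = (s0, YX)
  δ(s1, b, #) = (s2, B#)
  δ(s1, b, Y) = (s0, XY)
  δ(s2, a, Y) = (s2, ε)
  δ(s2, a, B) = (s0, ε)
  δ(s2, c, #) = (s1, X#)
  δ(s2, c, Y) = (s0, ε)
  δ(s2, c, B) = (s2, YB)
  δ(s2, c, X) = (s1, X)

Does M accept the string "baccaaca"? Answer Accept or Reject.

(s0, baccaaca, #)
  read b, top #: go to s1, push XY# → (s1, accaaca, XY#)
  read a, top X: go to s0, push YX → (s0, ccaaca, YXY#)
  read c, top Y: go to s2, push ε → (s2, caaca, XY#)
  read c, top X: go to s1, push X → (s1, aaca, XY#)
  read a, top X: go to s0, push YX → (s0, aca, YXY#)
  read a, top Y: go to s0, push B → (s0, ca, BXY#)
No transition applies at (s0, ca, BXY#); input not fully consumed.

Reject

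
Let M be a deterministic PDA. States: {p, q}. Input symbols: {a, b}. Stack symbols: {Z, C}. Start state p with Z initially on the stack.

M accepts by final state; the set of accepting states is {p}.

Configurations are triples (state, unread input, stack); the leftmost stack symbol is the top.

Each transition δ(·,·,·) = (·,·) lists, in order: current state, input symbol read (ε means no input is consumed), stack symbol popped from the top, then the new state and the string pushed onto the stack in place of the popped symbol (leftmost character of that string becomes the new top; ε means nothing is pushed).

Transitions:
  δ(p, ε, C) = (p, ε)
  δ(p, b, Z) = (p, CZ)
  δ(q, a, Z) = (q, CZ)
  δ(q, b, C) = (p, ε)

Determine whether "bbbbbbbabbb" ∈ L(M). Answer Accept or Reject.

(p, bbbbbbbabbb, Z)
  read b, top Z: go to p, push CZ → (p, bbbbbbabbb, CZ)
  ε-move, top C: go to p, push ε → (p, bbbbbbabbb, Z)
  read b, top Z: go to p, push CZ → (p, bbbbbabbb, CZ)
  ε-move, top C: go to p, push ε → (p, bbbbbabbb, Z)
  read b, top Z: go to p, push CZ → (p, bbbbabbb, CZ)
  ε-move, top C: go to p, push ε → (p, bbbbabbb, Z)
  read b, top Z: go to p, push CZ → (p, bbbabbb, CZ)
  ε-move, top C: go to p, push ε → (p, bbbabbb, Z)
  read b, top Z: go to p, push CZ → (p, bbabbb, CZ)
  ε-move, top C: go to p, push ε → (p, bbabbb, Z)
  read b, top Z: go to p, push CZ → (p, babbb, CZ)
  ε-move, top C: go to p, push ε → (p, babbb, Z)
  read b, top Z: go to p, push CZ → (p, abbb, CZ)
  ε-move, top C: go to p, push ε → (p, abbb, Z)
No transition applies at (p, abbb, Z); input not fully consumed.

Reject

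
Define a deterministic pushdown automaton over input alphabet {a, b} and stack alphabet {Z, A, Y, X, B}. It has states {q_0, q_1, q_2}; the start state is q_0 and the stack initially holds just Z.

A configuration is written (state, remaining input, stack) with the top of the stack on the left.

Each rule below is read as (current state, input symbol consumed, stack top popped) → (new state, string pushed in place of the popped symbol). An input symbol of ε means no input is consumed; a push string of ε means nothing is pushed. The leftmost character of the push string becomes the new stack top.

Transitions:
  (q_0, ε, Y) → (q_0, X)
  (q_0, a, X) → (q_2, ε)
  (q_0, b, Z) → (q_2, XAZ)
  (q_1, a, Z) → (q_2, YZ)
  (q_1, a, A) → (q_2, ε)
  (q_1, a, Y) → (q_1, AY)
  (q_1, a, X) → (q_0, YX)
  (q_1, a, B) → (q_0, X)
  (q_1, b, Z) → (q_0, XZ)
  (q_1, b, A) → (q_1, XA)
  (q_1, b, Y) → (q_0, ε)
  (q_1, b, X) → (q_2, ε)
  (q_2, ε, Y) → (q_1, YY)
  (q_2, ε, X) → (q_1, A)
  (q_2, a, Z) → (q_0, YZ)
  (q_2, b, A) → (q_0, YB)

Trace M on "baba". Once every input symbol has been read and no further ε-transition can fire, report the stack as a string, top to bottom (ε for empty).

(q_0, baba, Z)
  read b, top Z: go to q_2, push XAZ → (q_2, aba, XAZ)
  ε-move, top X: go to q_1, push A → (q_1, aba, AAZ)
  read a, top A: go to q_2, push ε → (q_2, ba, AZ)
  read b, top A: go to q_0, push YB → (q_0, a, YBZ)
  ε-move, top Y: go to q_0, push X → (q_0, a, XBZ)
  read a, top X: go to q_2, push ε → (q_2, ε, BZ)
All input consumed in state q_2 with stack BZ.

BZ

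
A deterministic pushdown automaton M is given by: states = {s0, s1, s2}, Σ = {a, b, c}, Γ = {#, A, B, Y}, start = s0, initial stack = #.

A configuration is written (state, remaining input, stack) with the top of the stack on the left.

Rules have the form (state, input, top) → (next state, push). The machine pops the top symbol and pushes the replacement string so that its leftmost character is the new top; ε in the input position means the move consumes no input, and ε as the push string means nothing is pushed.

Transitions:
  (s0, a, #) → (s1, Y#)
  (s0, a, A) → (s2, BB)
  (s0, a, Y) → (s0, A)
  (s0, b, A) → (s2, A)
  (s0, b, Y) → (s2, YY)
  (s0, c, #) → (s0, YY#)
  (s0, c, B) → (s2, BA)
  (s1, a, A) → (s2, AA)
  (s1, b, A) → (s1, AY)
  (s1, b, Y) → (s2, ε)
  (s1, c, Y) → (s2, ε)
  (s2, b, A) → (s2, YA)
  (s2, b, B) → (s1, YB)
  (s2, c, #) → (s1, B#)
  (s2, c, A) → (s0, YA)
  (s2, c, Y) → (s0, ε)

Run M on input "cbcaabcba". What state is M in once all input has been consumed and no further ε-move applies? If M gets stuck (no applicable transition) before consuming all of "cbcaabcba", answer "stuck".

(s0, cbcaabcba, #) ⊢ (s0, bcaabcba, YY#) ⊢ (s2, caabcba, YYY#) ⊢ (s0, aabcba, YY#) ⊢ (s0, abcba, AY#) ⊢ (s2, bcba, BBY#) ⊢ (s1, cba, YBBY#) ⊢ (s2, ba, BBY#) ⊢ (s1, a, YBBY#)
No transition for (s1, a, top Y); M blocks with input a remaining.

stuck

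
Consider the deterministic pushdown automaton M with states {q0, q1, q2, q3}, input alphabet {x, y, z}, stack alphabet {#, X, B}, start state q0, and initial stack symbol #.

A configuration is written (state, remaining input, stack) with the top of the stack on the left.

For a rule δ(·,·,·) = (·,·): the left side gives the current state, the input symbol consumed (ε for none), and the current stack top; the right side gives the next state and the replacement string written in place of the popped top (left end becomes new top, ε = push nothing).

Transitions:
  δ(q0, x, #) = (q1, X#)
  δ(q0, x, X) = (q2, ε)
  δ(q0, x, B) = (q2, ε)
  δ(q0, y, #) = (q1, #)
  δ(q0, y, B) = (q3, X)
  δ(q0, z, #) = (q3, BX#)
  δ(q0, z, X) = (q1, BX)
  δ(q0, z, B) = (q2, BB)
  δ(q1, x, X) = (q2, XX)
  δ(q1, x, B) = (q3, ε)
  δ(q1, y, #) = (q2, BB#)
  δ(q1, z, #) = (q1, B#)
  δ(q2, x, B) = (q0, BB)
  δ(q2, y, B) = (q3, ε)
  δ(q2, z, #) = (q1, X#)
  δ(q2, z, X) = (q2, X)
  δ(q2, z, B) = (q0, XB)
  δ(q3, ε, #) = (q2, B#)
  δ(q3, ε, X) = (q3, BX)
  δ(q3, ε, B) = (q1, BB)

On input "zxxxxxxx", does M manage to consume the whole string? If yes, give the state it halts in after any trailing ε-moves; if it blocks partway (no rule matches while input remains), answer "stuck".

q1

(q0, zxxxxxxx, #)
  read z, top #: go to q3, push BX# → (q3, xxxxxxx, BX#)
  ε-move, top B: go to q1, push BB → (q1, xxxxxxx, BBX#)
  read x, top B: go to q3, push ε → (q3, xxxxxx, BX#)
  ε-move, top B: go to q1, push BB → (q1, xxxxxx, BBX#)
  read x, top B: go to q3, push ε → (q3, xxxxx, BX#)
  ε-move, top B: go to q1, push BB → (q1, xxxxx, BBX#)
  read x, top B: go to q3, push ε → (q3, xxxx, BX#)
  ε-move, top B: go to q1, push BB → (q1, xxxx, BBX#)
  read x, top B: go to q3, push ε → (q3, xxx, BX#)
  ε-move, top B: go to q1, push BB → (q1, xxx, BBX#)
  read x, top B: go to q3, push ε → (q3, xx, BX#)
  ε-move, top B: go to q1, push BB → (q1, xx, BBX#)
  read x, top B: go to q3, push ε → (q3, x, BX#)
  ε-move, top B: go to q1, push BB → (q1, x, BBX#)
  read x, top B: go to q3, push ε → (q3, ε, BX#)
  ε-move, top B: go to q1, push BB → (q1, ε, BBX#)
All input consumed; M is in state q1.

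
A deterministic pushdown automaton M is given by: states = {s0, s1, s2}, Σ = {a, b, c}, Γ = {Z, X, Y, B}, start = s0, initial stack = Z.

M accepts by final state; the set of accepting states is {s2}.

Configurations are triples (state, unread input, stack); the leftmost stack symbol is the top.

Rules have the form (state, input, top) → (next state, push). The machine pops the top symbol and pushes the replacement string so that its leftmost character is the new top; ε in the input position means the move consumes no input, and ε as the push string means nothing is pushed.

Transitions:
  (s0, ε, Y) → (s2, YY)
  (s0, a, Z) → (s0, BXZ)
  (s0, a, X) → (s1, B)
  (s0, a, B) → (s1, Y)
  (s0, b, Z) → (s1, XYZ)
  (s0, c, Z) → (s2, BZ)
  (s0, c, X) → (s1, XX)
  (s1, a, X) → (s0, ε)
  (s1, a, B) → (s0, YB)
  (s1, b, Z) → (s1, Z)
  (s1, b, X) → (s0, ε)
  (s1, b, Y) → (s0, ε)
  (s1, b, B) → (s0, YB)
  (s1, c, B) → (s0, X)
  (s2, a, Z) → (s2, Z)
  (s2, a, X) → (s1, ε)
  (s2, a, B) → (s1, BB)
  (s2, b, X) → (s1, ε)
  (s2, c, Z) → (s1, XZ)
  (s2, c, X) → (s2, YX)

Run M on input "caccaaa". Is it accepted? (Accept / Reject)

Accept

(s0, caccaaa, Z) ⊢ (s2, accaaa, BZ) ⊢ (s1, ccaaa, BBZ) ⊢ (s0, caaa, XBZ) ⊢ (s1, aaa, XXBZ) ⊢ (s0, aa, XBZ) ⊢ (s1, a, BBZ) ⊢ (s0, ε, YBBZ) ⊢ (s2, ε, YYBBZ)
All input consumed; state s2 ∈ F.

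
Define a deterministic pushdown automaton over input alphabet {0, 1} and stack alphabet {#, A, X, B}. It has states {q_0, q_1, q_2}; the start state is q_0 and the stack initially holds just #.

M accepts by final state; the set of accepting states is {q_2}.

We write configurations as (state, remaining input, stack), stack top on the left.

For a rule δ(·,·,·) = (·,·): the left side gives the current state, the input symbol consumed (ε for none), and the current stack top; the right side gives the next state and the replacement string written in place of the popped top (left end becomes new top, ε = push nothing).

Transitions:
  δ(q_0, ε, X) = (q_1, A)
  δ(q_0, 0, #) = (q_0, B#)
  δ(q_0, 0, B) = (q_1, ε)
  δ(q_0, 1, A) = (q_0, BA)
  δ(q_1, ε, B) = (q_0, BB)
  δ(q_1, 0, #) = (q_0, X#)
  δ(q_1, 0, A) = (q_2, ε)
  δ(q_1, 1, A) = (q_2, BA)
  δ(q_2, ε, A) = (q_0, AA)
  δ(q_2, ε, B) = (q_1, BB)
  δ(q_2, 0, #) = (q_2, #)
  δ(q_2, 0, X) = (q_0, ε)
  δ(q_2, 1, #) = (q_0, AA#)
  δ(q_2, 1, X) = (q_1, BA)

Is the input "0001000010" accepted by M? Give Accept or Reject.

Reject

(q_0, 0001000010, #)
  read 0, top #: go to q_0, push B# → (q_0, 001000010, B#)
  read 0, top B: go to q_1, push ε → (q_1, 01000010, #)
  read 0, top #: go to q_0, push X# → (q_0, 1000010, X#)
  ε-move, top X: go to q_1, push A → (q_1, 1000010, A#)
  read 1, top A: go to q_2, push BA → (q_2, 000010, BA#)
  ε-move, top B: go to q_1, push BB → (q_1, 000010, BBA#)
  ε-move, top B: go to q_0, push BB → (q_0, 000010, BBBA#)
  read 0, top B: go to q_1, push ε → (q_1, 00010, BBA#)
  ε-move, top B: go to q_0, push BB → (q_0, 00010, BBBA#)
  read 0, top B: go to q_1, push ε → (q_1, 0010, BBA#)
  ε-move, top B: go to q_0, push BB → (q_0, 0010, BBBA#)
  read 0, top B: go to q_1, push ε → (q_1, 010, BBA#)
  ε-move, top B: go to q_0, push BB → (q_0, 010, BBBA#)
  read 0, top B: go to q_1, push ε → (q_1, 10, BBA#)
  ε-move, top B: go to q_0, push BB → (q_0, 10, BBBA#)
No transition applies at (q_0, 10, BBBA#); input not fully consumed.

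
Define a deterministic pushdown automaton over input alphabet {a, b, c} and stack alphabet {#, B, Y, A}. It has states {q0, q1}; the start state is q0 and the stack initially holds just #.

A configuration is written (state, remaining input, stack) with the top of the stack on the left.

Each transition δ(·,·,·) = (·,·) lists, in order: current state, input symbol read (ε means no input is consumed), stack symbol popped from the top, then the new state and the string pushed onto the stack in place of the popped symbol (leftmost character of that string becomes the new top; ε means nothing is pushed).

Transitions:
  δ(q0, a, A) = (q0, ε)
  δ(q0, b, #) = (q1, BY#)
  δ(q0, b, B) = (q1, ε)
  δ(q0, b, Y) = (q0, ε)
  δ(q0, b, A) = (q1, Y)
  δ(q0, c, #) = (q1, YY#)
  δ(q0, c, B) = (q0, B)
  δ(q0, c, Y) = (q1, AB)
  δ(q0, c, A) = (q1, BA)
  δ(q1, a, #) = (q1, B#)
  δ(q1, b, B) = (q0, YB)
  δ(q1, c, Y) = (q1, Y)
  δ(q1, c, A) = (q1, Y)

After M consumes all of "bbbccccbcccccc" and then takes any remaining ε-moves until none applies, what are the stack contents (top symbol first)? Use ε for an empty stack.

Y#

(q0, bbbccccbcccccc, #) ⊢ (q1, bbccccbcccccc, BY#) ⊢ (q0, bccccbcccccc, YBY#) ⊢ (q0, ccccbcccccc, BY#) ⊢ (q0, cccbcccccc, BY#) ⊢ (q0, ccbcccccc, BY#) ⊢ (q0, cbcccccc, BY#) ⊢ (q0, bcccccc, BY#) ⊢ (q1, cccccc, Y#) ⊢ (q1, ccccc, Y#) ⊢ (q1, cccc, Y#) ⊢ (q1, ccc, Y#) ⊢ (q1, cc, Y#) ⊢ (q1, c, Y#) ⊢ (q1, ε, Y#)
All input consumed in state q1 with stack Y#.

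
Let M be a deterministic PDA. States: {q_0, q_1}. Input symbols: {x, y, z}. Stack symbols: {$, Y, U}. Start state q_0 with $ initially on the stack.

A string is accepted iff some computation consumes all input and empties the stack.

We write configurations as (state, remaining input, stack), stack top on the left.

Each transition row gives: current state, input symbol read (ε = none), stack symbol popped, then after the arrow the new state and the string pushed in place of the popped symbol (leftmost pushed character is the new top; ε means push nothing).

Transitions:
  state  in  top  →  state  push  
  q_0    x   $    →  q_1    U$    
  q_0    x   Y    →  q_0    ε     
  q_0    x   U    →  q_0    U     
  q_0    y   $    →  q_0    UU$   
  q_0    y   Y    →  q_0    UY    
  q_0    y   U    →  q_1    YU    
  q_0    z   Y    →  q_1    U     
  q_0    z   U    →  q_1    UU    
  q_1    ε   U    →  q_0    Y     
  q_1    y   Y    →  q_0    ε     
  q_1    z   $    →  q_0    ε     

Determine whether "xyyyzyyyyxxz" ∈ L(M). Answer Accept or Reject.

Reject

(q_0, xyyyzyyyyxxz, $) ⊢ (q_1, yyyzyyyyxxz, U$) ⊢ (q_0, yyyzyyyyxxz, Y$) ⊢ (q_0, yyzyyyyxxz, UY$) ⊢ (q_1, yzyyyyxxz, YUY$) ⊢ (q_0, zyyyyxxz, UY$) ⊢ (q_1, yyyyxxz, UUY$) ⊢ (q_0, yyyyxxz, YUY$) ⊢ (q_0, yyyxxz, UYUY$) ⊢ (q_1, yyxxz, YUYUY$) ⊢ (q_0, yxxz, UYUY$) ⊢ (q_1, xxz, YUYUY$)
No transition applies at (q_1, xxz, YUYUY$); input not fully consumed.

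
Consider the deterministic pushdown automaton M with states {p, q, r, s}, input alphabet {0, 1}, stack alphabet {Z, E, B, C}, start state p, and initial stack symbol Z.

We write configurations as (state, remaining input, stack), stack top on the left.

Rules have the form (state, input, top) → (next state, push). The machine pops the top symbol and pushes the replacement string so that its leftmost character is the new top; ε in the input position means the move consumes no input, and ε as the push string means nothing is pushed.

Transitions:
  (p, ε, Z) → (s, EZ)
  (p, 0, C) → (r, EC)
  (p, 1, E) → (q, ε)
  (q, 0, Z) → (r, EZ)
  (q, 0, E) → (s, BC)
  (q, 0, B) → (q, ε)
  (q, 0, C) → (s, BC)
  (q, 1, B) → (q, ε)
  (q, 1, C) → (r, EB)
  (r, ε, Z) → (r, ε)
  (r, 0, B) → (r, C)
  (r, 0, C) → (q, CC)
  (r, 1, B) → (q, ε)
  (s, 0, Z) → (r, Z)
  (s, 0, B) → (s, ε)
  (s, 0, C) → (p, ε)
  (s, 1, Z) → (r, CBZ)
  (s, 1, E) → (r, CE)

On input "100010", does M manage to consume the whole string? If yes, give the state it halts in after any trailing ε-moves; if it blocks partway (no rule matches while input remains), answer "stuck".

(p, 100010, Z)
  ε-move, top Z: go to s, push EZ → (s, 100010, EZ)
  read 1, top E: go to r, push CE → (r, 00010, CEZ)
  read 0, top C: go to q, push CC → (q, 0010, CCEZ)
  read 0, top C: go to s, push BC → (s, 010, BCCEZ)
  read 0, top B: go to s, push ε → (s, 10, CCEZ)
No transition for (s, 1, top C); M blocks with input 10 remaining.

stuck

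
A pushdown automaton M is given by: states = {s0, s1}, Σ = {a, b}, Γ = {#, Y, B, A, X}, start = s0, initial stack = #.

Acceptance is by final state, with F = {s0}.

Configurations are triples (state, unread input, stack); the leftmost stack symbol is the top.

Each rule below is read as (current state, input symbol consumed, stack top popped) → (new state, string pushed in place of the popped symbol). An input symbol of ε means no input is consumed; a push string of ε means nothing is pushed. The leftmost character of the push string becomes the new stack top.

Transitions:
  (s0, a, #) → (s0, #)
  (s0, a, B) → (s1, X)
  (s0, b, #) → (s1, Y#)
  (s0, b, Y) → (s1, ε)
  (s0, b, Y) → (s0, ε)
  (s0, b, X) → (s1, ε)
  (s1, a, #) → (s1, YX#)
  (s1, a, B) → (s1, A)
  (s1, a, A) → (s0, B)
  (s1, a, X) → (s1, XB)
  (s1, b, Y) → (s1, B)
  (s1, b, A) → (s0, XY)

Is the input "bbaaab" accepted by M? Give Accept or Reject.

No computation consumes all input and reaches a final state.

Reject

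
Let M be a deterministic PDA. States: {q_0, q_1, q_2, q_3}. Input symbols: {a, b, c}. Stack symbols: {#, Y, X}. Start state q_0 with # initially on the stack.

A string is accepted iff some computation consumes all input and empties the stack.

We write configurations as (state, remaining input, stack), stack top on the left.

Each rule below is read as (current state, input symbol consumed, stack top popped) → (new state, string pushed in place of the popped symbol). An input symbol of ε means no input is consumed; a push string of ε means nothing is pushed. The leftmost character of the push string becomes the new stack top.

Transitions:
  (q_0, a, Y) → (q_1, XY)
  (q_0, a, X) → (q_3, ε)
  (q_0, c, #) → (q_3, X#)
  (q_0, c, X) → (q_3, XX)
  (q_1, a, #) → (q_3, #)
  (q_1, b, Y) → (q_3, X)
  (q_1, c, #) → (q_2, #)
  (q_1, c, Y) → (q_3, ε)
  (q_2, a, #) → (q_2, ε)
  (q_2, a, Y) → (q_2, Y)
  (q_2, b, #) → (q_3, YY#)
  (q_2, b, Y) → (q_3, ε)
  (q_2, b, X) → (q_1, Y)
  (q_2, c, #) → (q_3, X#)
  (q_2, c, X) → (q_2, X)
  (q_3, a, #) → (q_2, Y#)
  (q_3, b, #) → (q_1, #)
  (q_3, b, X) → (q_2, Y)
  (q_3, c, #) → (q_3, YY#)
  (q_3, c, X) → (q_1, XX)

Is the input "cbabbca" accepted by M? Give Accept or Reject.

Accept

(q_0, cbabbca, #)
  read c, top #: go to q_3, push X# → (q_3, babbca, X#)
  read b, top X: go to q_2, push Y → (q_2, abbca, Y#)
  read a, top Y: go to q_2, push Y → (q_2, bbca, Y#)
  read b, top Y: go to q_3, push ε → (q_3, bca, #)
  read b, top #: go to q_1, push # → (q_1, ca, #)
  read c, top #: go to q_2, push # → (q_2, a, #)
  read a, top #: go to q_2, push ε → (q_2, ε, ε)
All input consumed and the stack is empty.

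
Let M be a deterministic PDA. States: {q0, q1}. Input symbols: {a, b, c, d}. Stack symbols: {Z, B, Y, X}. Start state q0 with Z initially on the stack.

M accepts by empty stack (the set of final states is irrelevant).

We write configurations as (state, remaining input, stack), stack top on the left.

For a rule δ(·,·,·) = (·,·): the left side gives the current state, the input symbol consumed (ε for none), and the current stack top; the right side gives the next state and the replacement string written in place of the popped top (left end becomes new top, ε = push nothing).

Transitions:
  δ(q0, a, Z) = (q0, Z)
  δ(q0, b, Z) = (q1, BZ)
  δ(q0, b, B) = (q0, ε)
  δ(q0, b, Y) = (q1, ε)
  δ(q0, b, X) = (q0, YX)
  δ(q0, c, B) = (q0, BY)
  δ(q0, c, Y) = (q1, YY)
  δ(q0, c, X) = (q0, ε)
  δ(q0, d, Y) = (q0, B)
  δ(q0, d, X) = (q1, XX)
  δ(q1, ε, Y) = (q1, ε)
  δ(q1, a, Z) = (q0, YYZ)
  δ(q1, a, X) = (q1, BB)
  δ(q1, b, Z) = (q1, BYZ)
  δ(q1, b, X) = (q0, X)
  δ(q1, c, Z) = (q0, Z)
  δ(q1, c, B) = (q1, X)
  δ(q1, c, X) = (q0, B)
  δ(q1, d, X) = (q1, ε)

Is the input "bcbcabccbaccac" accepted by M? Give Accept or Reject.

Reject

(q0, bcbcabccbaccac, Z)
  read b, top Z: go to q1, push BZ → (q1, cbcabccbaccac, BZ)
  read c, top B: go to q1, push X → (q1, bcabccbaccac, XZ)
  read b, top X: go to q0, push X → (q0, cabccbaccac, XZ)
  read c, top X: go to q0, push ε → (q0, abccbaccac, Z)
  read a, top Z: go to q0, push Z → (q0, bccbaccac, Z)
  read b, top Z: go to q1, push BZ → (q1, ccbaccac, BZ)
  read c, top B: go to q1, push X → (q1, cbaccac, XZ)
  read c, top X: go to q0, push B → (q0, baccac, BZ)
  read b, top B: go to q0, push ε → (q0, accac, Z)
  read a, top Z: go to q0, push Z → (q0, ccac, Z)
No transition applies at (q0, ccac, Z); input not fully consumed.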